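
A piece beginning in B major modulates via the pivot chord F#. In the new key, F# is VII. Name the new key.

The numeral VII denotes a major triad on scale degree 7. With F# on degree 7, the tonic of the new key is G#.
Degree 7 carries a major triad in natural-minor keys, so the destination is G# minor.
Check: the diatonic triads of G# minor (natural minor) are G#m (i), A#dim (ii°), B (III), C#m (iv), D#m (v), E (VI), F# (VII) — F# is indeed VII.

G# minor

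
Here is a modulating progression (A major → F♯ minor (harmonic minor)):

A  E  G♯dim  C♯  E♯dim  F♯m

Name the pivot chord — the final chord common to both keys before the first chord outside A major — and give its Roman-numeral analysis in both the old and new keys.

Chords diatonic to A major: A, Bm, C♯m, D, E, F♯m, G♯dim.
Reading the progression, the first chord not in that set is C♯, so the modulation leaves A major there.
The chord immediately before C♯ is G♯dim, which is diatonic to both keys: vii° in A major and ii° in F♯ minor.

G♯dim — vii° in A major, ii° in F♯ minor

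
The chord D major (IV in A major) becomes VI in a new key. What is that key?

The numeral VI denotes a major triad on scale degree 6. With D on degree 6, the tonic of the new key is F#.
Degree 6 carries a major triad in minor keys, so the destination is F# minor.
Check: the diatonic triads of F# minor (natural minor) are F#m (i), G#dim (ii°), A (III), Bm (iv), C#m (v), D (VI), E (VII) — D major is indeed VI.

F# minor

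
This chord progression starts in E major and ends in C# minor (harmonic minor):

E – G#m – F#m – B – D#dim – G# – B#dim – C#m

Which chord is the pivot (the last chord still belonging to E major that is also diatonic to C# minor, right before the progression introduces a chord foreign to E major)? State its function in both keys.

Chords diatonic to E major: E, F#m, G#m, A, B, C#m, D#dim.
Reading the progression, the first chord not in that set is G#, so the modulation leaves E major there.
The chord immediately before G# is D#dim, which is diatonic to both keys: vii° in E major and ii° in C# minor.

D#dim — vii° in E major, ii° in C# minor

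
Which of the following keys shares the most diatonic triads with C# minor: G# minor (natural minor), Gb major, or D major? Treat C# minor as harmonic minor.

D major

Triads of C# minor (harmonic minor): C#m (i), D#dim (ii°), Eaug (III+), F#m (iv), G# (V), A (VI), B#dim (vii°).
G# minor (natural minor) shares 1: C#m.
Gb major shares 0: none.
D major shares 2: F#m, A.
The most common triads (2) are shared with D major.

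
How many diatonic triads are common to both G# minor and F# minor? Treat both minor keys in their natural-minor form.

2

Diatonic triads of G# minor (natural minor): G#m (i), A#dim (ii°), B (III), C#m (iv), D#m (v), E (VI), F# (VII).
Diatonic triads of F# minor (natural minor): F#m (i), G#dim (ii°), A (III), Bm (iv), C#m (v), D (VI), E (VII).
Matching root and quality in both lists: C#m, E.
That gives 2 common triads.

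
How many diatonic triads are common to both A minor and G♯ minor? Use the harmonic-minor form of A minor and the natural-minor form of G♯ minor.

1

Diatonic triads of A minor (harmonic minor): Am (i), Bdim (ii°), Caug (III+), Dm (iv), E (V), F (VI), G♯dim (vii°).
Diatonic triads of G♯ minor (natural minor): G♯m (i), A♯dim (ii°), B (III), C♯m (iv), D♯m (v), E (VI), F♯ (VII).
Matching root and quality in both lists: E.
That gives 1 common triad.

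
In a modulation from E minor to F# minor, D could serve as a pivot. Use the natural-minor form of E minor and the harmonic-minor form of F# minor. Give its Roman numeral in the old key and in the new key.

The scale of E minor (natural minor) is E F# G A B C D; D is degree 7, and the triad built there (D-F#-A) is major, so it is VII.
The scale of F# minor (harmonic minor) is F# G# A B C# D E#; D is degree 6, and the triad built there (D-F#-A) is major, so it is VI.

VII in E minor; VI in F# minor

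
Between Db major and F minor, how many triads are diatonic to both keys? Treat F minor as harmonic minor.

Diatonic triads of Db major: Db (I), Ebm (ii), Fm (iii), Gb (IV), Ab (V), Bbm (vi), Cdim (vii°).
Diatonic triads of F minor (harmonic minor): Fm (i), Gdim (ii°), Abaug (III+), Bbm (iv), C (V), Db (VI), Edim (vii°).
Matching root and quality in both lists: Db, Fm, Bbm.
That gives 3 common triads.

3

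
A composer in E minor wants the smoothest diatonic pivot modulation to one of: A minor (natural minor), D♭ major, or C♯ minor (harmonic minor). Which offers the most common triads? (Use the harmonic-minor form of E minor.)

Triads of E minor (harmonic minor): Em (i), F♯dim (ii°), Gaug (III+), Am (iv), B (V), C (VI), D♯dim (vii°).
A minor (natural minor) shares 3: Em, Am, C.
D♭ major shares 0: none.
C♯ minor (harmonic minor) shares 1: D♯dim.
The most common triads (3) are shared with A minor.

A minor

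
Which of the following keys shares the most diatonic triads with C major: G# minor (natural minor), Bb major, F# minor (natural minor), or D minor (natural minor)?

Triads of C major: C (I), Dm (ii), Em (iii), F (IV), G (V), Am (vi), Bdim (vii°).
G# minor (natural minor) shares 0: none.
Bb major shares 2: Dm, F.
F# minor (natural minor) shares 0: none.
D minor (natural minor) shares 4: C, Dm, F, Am.
The most common triads (4) are shared with D minor.

D minor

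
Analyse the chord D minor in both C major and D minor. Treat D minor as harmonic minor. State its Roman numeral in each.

The scale of C major is C D E F G A B; D is degree 2, and the triad built there (D-F-A) is minor, so it is ii.
The scale of D minor (harmonic minor) is D E F G A B♭ C♯; D is degree 1, and the triad built there (D-F-A) is minor, so it is i.

ii in C major; i in D minor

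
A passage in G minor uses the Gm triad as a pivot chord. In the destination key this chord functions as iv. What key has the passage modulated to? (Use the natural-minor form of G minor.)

The numeral iv denotes a minor triad on scale degree 4. With G on degree 4, the tonic of the new key is D.
Degree 4 carries a minor triad in minor keys, so the destination is D minor.
Check: the diatonic triads of D minor (natural minor) are Dm (i), Edim (ii°), F (III), Gm (iv), Am (v), Bb (VI), C (VII) — Gm is indeed iv.

D minor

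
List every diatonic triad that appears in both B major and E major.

B, C#m, E, G#m

Triads in B major: B (I), C#m (ii), D#m (iii), E (IV), F# (V), G#m (vi), A#dim (vii°).
Triads in E major: E (I), F#m (ii), G#m (iii), A (IV), B (V), C#m (vi), D#dim (vii°).
Shared triads with their functions: B (I in B major, V in E major); C#m (ii in B major, vi in E major); E (IV in B major, I in E major); G#m (vi in B major, iii in E major).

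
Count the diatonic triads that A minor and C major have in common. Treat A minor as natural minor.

7

Diatonic triads of A minor (natural minor): A minor (i), B diminished (ii°), C major (III), D minor (iv), E minor (v), F major (VI), G major (VII).
Diatonic triads of C major: C major (I), D minor (ii), E minor (iii), F major (IV), G major (V), A minor (vi), B diminished (vii°).
Matching root and quality in both lists: A minor, B diminished, C major, D minor, E minor, F major, G major.
That gives 7 common triads.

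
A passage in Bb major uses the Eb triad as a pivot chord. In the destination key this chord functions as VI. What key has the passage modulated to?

The numeral VI denotes a major triad on scale degree 6. With Eb on degree 6, the tonic of the new key is G.
Degree 6 carries a major triad in minor keys, so the destination is G minor.
Check: the diatonic triads of G minor (natural minor) are Gm (i), Adim (ii°), Bb (III), Cm (iv), Dm (v), Eb (VI), F (VII) — Eb is indeed VI.

G minor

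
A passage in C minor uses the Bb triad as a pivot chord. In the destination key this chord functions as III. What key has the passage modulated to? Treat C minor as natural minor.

The numeral III denotes a major triad on scale degree 3. With Bb on degree 3, the tonic of the new key is G.
Degree 3 carries a major triad in natural-minor keys, so the destination is G minor.
Check: the diatonic triads of G minor (natural minor) are Gm (i), Adim (ii°), Bb (III), Cm (iv), Dm (v), Eb (VI), F (VII) — Bb is indeed III.

G minor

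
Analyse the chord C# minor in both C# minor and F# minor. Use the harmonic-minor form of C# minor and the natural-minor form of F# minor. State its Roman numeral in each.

The scale of C# minor (harmonic minor) is C# D# E F# G# A B#; C# is degree 1, and the triad built there (C#-E-G#) is minor, so it is i.
The scale of F# minor (natural minor) is F# G# A B C# D E; C# is degree 5, and the triad built there (C#-E-G#) is minor, so it is v.

i in C# minor; v in F# minor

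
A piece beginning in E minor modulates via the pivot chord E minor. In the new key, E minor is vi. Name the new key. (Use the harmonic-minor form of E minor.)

G major

The numeral vi denotes a minor triad on scale degree 6. With E on degree 6, the tonic of the new key is G.
Degree 6 carries a minor triad in major keys, so the destination is G major.
Check: the diatonic triads of G major are G (I), Am (ii), Bm (iii), C (IV), D (V), Em (vi), F#dim (vii°) — E minor is indeed vi.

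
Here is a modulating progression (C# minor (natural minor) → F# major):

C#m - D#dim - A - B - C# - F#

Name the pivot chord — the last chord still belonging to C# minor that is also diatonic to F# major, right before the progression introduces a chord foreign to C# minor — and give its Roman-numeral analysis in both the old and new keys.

Chords diatonic to C# minor: C#m, D#dim, E, F#m, G#m, A, B.
Reading the progression, the first chord not in that set is C#, so the modulation leaves C# minor there.
The chord immediately before C# is B, which is diatonic to both keys: VII in C# minor and IV in F# major.

B — VII in C# minor, IV in F# major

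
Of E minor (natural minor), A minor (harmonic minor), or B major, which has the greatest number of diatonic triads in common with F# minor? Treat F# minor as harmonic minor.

Triads of F# minor (harmonic minor): F# minor (i), G# diminished (ii°), A augmented (III+), B minor (iv), C# major (V), D major (VI), E# diminished (vii°).
E minor (natural minor) shares 2: Bm, D.
A minor (harmonic minor) shares 1: G#dim.
B major shares 0: none.
The most common triads (2) are shared with E minor.

E minor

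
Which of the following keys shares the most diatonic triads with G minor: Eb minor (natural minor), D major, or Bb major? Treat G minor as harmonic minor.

Bb major

Triads of G minor (harmonic minor): Gm (i), Adim (ii°), Bbaug (III+), Cm (iv), D (V), Eb (VI), F#dim (vii°).
Eb minor (natural minor) shares 0: none.
D major shares 1: D.
Bb major shares 4: Gm, Adim, Cm, Eb.
The most common triads (4) are shared with Bb major.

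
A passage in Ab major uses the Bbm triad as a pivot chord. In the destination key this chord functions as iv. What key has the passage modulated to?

F minor

The numeral iv denotes a minor triad on scale degree 4. With Bb on degree 4, the tonic of the new key is F.
Degree 4 carries a minor triad in minor keys, so the destination is F minor.
Check: the diatonic triads of F minor (natural minor) are Fm (i), Gdim (ii°), Ab (III), Bbm (iv), Cm (v), Db (VI), Eb (VII) — Bbm is indeed iv.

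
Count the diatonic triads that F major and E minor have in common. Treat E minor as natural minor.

2

Diatonic triads of F major: F (I), Gm (ii), Am (iii), Bb (IV), C (V), Dm (vi), Edim (vii°).
Diatonic triads of E minor (natural minor): Em (i), F#dim (ii°), G (III), Am (iv), Bm (v), C (VI), D (VII).
Matching root and quality in both lists: Am, C.
That gives 2 common triads.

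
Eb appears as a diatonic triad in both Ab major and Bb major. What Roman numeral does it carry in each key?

V in Ab major; IV in Bb major

The scale of Ab major is Ab Bb C Db Eb F G; Eb is degree 5, and the triad built there (Eb-G-Bb) is major, so it is V.
The scale of Bb major is Bb C D Eb F G A; Eb is degree 4, and the triad built there (Eb-G-Bb) is major, so it is IV.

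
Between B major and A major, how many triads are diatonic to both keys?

2

Diatonic triads of B major: B (I), C♯m (ii), D♯m (iii), E (IV), F♯ (V), G♯m (vi), A♯dim (vii°).
Diatonic triads of A major: A (I), Bm (ii), C♯m (iii), D (IV), E (V), F♯m (vi), G♯dim (vii°).
Matching root and quality in both lists: C♯m, E.
That gives 2 common triads.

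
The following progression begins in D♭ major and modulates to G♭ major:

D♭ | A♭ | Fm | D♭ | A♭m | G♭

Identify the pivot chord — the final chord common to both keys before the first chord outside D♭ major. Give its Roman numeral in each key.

Chords diatonic to D♭ major: D♭, E♭m, Fm, G♭, A♭, B♭m, Cdim.
Reading the progression, the first chord not in that set is A♭m, so the modulation leaves D♭ major there.
The chord immediately before A♭m is D♭, which is diatonic to both keys: I in D♭ major and V in G♭ major.

D♭ — I in D♭ major, V in G♭ major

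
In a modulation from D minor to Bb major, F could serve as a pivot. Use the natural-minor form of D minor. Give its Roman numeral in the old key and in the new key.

III in D minor; V in Bb major

The scale of D minor (natural minor) is D E F G A Bb C; F is degree 3, and the triad built there (F-A-C) is major, so it is III.
The scale of Bb major is Bb C D Eb F G A; F is degree 5, and the triad built there (F-A-C) is major, so it is V.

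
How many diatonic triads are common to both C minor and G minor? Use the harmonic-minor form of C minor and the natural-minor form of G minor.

1

Diatonic triads of C minor (harmonic minor): Cm (i), Ddim (ii°), Ebaug (III+), Fm (iv), G (V), Ab (VI), Bdim (vii°).
Diatonic triads of G minor (natural minor): Gm (i), Adim (ii°), Bb (III), Cm (iv), Dm (v), Eb (VI), F (VII).
Matching root and quality in both lists: Cm.
That gives 1 common triad.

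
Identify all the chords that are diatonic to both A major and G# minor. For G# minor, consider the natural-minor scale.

Triads in A major: A major (I), B minor (ii), C# minor (iii), D major (IV), E major (V), F# minor (vi), G# diminished (vii°).
Triads in G# minor (natural minor): G# minor (i), A# diminished (ii°), B major (III), C# minor (iv), D# minor (v), E major (VI), F# major (VII).
Shared triads with their functions: C# minor (iii in A major, iv in G# minor); E major (V in A major, VI in G# minor).

C#m, E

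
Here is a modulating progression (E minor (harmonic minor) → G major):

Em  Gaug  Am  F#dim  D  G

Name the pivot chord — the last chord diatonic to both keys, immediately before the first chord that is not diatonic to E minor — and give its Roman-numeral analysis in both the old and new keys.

Chords diatonic to E minor: Em, F#dim, Gaug, Am, B, C, D#dim.
Reading the progression, the first chord not in that set is D, so the modulation leaves E minor there.
The chord immediately before D is F#dim, which is diatonic to both keys: ii° in E minor and vii° in G major.

F#dim — ii° in E minor, vii° in G major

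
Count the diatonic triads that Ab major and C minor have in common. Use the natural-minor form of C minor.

4

Diatonic triads of Ab major: Ab major (I), Bb minor (ii), C minor (iii), Db major (IV), Eb major (V), F minor (vi), G diminished (vii°).
Diatonic triads of C minor (natural minor): C minor (i), D diminished (ii°), Eb major (III), F minor (iv), G minor (v), Ab major (VI), Bb major (VII).
Matching root and quality in both lists: Ab major, C minor, Eb major, F minor.
That gives 4 common triads.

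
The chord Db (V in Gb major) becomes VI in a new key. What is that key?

F minor

The numeral VI denotes a major triad on scale degree 6. With Db on degree 6, the tonic of the new key is F.
Degree 6 carries a major triad in minor keys, so the destination is F minor.
Check: the diatonic triads of F minor (natural minor) are Fm (i), Gdim (ii°), Ab (III), Bbm (iv), Cm (v), Db (VI), Eb (VII) — Db is indeed VI.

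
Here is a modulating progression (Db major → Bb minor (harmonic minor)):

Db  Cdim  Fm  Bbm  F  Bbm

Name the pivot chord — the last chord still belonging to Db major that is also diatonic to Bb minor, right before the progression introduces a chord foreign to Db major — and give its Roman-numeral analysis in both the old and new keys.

Bbm — vi in Db major, i in Bb minor

Chords diatonic to Db major: Db, Ebm, Fm, Gb, Ab, Bbm, Cdim.
Reading the progression, the first chord not in that set is F, so the modulation leaves Db major there.
The chord immediately before F is Bbm, which is diatonic to both keys: vi in Db major and i in Bb minor.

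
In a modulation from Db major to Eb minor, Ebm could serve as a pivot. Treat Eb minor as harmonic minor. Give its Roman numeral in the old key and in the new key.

The scale of Db major is Db Eb F Gb Ab Bb C; Eb is degree 2, and the triad built there (Eb-Gb-Bb) is minor, so it is ii.
The scale of Eb minor (harmonic minor) is Eb F Gb Ab Bb Cb D; Eb is degree 1, and the triad built there (Eb-Gb-Bb) is minor, so it is i.

ii in Db major; i in Eb minor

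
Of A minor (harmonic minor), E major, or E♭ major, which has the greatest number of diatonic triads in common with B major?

E major

Triads of B major: B (I), C♯m (ii), D♯m (iii), E (IV), F♯ (V), G♯m (vi), A♯dim (vii°).
A minor (harmonic minor) shares 1: E.
E major shares 4: B, C♯m, E, G♯m.
E♭ major shares 0: none.
The most common triads (4) are shared with E major.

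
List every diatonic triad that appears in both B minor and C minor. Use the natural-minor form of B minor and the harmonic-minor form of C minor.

Triads in B minor (natural minor): Bm (i), C#dim (ii°), D (III), Em (iv), F#m (v), G (VI), A (VII).
Triads in C minor (harmonic minor): Cm (i), Ddim (ii°), Ebaug (III+), Fm (iv), G (V), Ab (VI), Bdim (vii°).
Shared triads with their functions: G (VI in B minor, V in C minor).

G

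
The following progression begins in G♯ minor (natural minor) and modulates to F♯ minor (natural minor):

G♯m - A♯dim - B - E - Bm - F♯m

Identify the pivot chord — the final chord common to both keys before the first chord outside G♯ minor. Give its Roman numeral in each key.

E — VI in G♯ minor, VII in F♯ minor

Chords diatonic to G♯ minor: G♯m, A♯dim, B, C♯m, D♯m, E, F♯.
Reading the progression, the first chord not in that set is Bm, so the modulation leaves G♯ minor there.
The chord immediately before Bm is E, which is diatonic to both keys: VI in G♯ minor and VII in F♯ minor.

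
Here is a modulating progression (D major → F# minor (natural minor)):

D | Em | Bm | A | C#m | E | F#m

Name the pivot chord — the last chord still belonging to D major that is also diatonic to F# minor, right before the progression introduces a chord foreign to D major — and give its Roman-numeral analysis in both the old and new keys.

A — V in D major, III in F# minor

Chords diatonic to D major: D, Em, F#m, G, A, Bm, C#dim.
Reading the progression, the first chord not in that set is C#m, so the modulation leaves D major there.
The chord immediately before C#m is A, which is diatonic to both keys: V in D major and III in F# minor.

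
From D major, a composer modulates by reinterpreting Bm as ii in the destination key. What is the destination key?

A major

The numeral ii denotes a minor triad on scale degree 2. With B on degree 2, the tonic of the new key is A.
Degree 2 carries a minor triad in major keys, so the destination is A major.
Check: the diatonic triads of A major are A (I), Bm (ii), C#m (iii), D (IV), E (V), F#m (vi), G#dim (vii°) — Bm is indeed ii.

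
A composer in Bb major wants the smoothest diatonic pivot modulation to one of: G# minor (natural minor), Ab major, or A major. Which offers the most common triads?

Triads of Bb major: Bb major (I), C minor (ii), D minor (iii), Eb major (IV), F major (V), G minor (vi), A diminished (vii°).
G# minor (natural minor) shares 0: none.
Ab major shares 2: Cm, Eb.
A major shares 0: none.
The most common triads (2) are shared with Ab major.

Ab major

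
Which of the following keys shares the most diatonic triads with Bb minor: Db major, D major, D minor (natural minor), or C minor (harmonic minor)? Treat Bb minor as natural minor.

Db major

Triads of Bb minor (natural minor): Bb minor (i), C diminished (ii°), Db major (III), Eb minor (iv), F minor (v), Gb major (VI), Ab major (VII).
Db major shares 7: Bbm, Cdim, Db, Ebm, Fm, Gb, Ab.
D major shares 0: none.
D minor (natural minor) shares 0: none.
C minor (harmonic minor) shares 2: Fm, Ab.
The most common triads (7) are shared with Db major.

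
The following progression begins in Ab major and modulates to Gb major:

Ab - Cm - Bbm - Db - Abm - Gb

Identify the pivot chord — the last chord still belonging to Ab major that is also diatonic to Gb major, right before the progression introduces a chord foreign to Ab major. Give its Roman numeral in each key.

Db — IV in Ab major, V in Gb major

Chords diatonic to Ab major: Ab, Bbm, Cm, Db, Eb, Fm, Gdim.
Reading the progression, the first chord not in that set is Abm, so the modulation leaves Ab major there.
The chord immediately before Abm is Db, which is diatonic to both keys: IV in Ab major and V in Gb major.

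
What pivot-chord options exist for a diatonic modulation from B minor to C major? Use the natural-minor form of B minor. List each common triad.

Triads in B minor (natural minor): Bm (i), C♯dim (ii°), D (III), Em (iv), F♯m (v), G (VI), A (VII).
Triads in C major: C (I), Dm (ii), Em (iii), F (IV), G (V), Am (vi), Bdim (vii°).
Shared triads with their functions: Em (iv in B minor, iii in C major); G (VI in B minor, V in C major).

Em, G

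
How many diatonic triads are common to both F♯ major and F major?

0

Diatonic triads of F♯ major: F♯ (I), G♯m (ii), A♯m (iii), B (IV), C♯ (V), D♯m (vi), E♯dim (vii°).
Diatonic triads of F major: F (I), Gm (ii), Am (iii), B♭ (IV), C (V), Dm (vi), Edim (vii°).
No triad has the same root and quality in both keys.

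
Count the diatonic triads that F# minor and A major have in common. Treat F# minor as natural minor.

Diatonic triads of F# minor (natural minor): F# minor (i), G# diminished (ii°), A major (III), B minor (iv), C# minor (v), D major (VI), E major (VII).
Diatonic triads of A major: A major (I), B minor (ii), C# minor (iii), D major (IV), E major (V), F# minor (vi), G# diminished (vii°).
Matching root and quality in both lists: F# minor, G# diminished, A major, B minor, C# minor, D major, E major.
That gives 7 common triads.

7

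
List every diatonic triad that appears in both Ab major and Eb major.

Ab, Cm, Eb, Fm

Triads in Ab major: Ab major (I), Bb minor (ii), C minor (iii), Db major (IV), Eb major (V), F minor (vi), G diminished (vii°).
Triads in Eb major: Eb major (I), F minor (ii), G minor (iii), Ab major (IV), Bb major (V), C minor (vi), D diminished (vii°).
Shared triads with their functions: Ab major (I in Ab major, IV in Eb major); C minor (iii in Ab major, vi in Eb major); Eb major (V in Ab major, I in Eb major); F minor (vi in Ab major, ii in Eb major).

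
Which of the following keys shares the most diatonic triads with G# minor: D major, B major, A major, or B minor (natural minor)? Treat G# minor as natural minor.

Triads of G# minor (natural minor): G# minor (i), A# diminished (ii°), B major (III), C# minor (iv), D# minor (v), E major (VI), F# major (VII).
D major shares 0: none.
B major shares 7: G#m, A#dim, B, C#m, D#m, E, F#.
A major shares 2: C#m, E.
B minor (natural minor) shares 0: none.
The most common triads (7) are shared with B major.

B major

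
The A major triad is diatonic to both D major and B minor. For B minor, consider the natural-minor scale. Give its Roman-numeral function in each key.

The scale of D major is D E F# G A B C#; A is degree 5, and the triad built there (A-C#-E) is major, so it is V.
The scale of B minor (natural minor) is B C# D E F# G A; A is degree 7, and the triad built there (A-C#-E) is major, so it is VII.

V in D major; VII in B minor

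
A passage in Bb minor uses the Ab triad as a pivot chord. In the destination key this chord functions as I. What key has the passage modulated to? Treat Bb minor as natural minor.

Ab major

The numeral I denotes a major triad on scale degree 1. With Ab on degree 1, the tonic of the new key is Ab.
Degree 1 carries a major triad in major keys, so the destination is Ab major.
Check: the diatonic triads of Ab major are Ab (I), Bbm (ii), Cm (iii), Db (IV), Eb (V), Fm (vi), Gdim (vii°) — Ab is indeed I.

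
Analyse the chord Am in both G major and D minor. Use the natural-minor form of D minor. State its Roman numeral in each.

The scale of G major is G A B C D E F#; A is degree 2, and the triad built there (A-C-E) is minor, so it is ii.
The scale of D minor (natural minor) is D E F G A Bb C; A is degree 5, and the triad built there (A-C-E) is minor, so it is v.

ii in G major; v in D minor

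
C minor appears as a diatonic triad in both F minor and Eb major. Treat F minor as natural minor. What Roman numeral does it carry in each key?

v in F minor; vi in Eb major

The scale of F minor (natural minor) is F G Ab Bb C Db Eb; C is degree 5, and the triad built there (C-Eb-G) is minor, so it is v.
The scale of Eb major is Eb F G Ab Bb C D; C is degree 6, and the triad built there (C-Eb-G) is minor, so it is vi.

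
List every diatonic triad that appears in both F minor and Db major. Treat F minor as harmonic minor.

Fm, Bbm, Db

Triads in F minor (harmonic minor): F minor (i), G diminished (ii°), Ab augmented (III+), Bb minor (iv), C major (V), Db major (VI), E diminished (vii°).
Triads in Db major: Db major (I), Eb minor (ii), F minor (iii), Gb major (IV), Ab major (V), Bb minor (vi), C diminished (vii°).
Shared triads with their functions: F minor (i in F minor, iii in Db major); Bb minor (iv in F minor, vi in Db major); Db major (VI in F minor, I in Db major).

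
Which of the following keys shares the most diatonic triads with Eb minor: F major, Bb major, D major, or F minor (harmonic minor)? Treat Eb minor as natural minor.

F minor

Triads of Eb minor (natural minor): Eb minor (i), F diminished (ii°), Gb major (III), Ab minor (iv), Bb minor (v), Cb major (VI), Db major (VII).
F major shares 0: none.
Bb major shares 0: none.
D major shares 0: none.
F minor (harmonic minor) shares 2: Bbm, Db.
The most common triads (2) are shared with F minor.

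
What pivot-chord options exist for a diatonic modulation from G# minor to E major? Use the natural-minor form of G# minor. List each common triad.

Triads in G# minor (natural minor): G# minor (i), A# diminished (ii°), B major (III), C# minor (iv), D# minor (v), E major (VI), F# major (VII).
Triads in E major: E major (I), F# minor (ii), G# minor (iii), A major (IV), B major (V), C# minor (vi), D# diminished (vii°).
Shared triads with their functions: G# minor (i in G# minor, iii in E major); B major (III in G# minor, V in E major); C# minor (iv in G# minor, vi in E major); E major (VI in G# minor, I in E major).

G#m, B, C#m, E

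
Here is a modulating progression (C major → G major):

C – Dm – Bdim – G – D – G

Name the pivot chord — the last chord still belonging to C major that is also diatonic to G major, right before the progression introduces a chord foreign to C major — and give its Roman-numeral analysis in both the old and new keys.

G — V in C major, I in G major

Chords diatonic to C major: C, Dm, Em, F, G, Am, Bdim.
Reading the progression, the first chord not in that set is D, so the modulation leaves C major there.
The chord immediately before D is G, which is diatonic to both keys: V in C major and I in G major.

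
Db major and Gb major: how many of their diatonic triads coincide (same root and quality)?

4

Diatonic triads of Db major: Db major (I), Eb minor (ii), F minor (iii), Gb major (IV), Ab major (V), Bb minor (vi), C diminished (vii°).
Diatonic triads of Gb major: Gb major (I), Ab minor (ii), Bb minor (iii), Cb major (IV), Db major (V), Eb minor (vi), F diminished (vii°).
Matching root and quality in both lists: Db major, Eb minor, Gb major, Bb minor.
That gives 4 common triads.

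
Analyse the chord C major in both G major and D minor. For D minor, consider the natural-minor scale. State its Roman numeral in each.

The scale of G major is G A B C D E F#; C is degree 4, and the triad built there (C-E-G) is major, so it is IV.
The scale of D minor (natural minor) is D E F G A Bb C; C is degree 7, and the triad built there (C-E-G) is major, so it is VII.

IV in G major; VII in D minor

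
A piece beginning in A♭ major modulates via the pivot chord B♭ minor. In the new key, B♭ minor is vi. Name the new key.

D♭ major

The numeral vi denotes a minor triad on scale degree 6. With B♭ on degree 6, the tonic of the new key is D♭.
Degree 6 carries a minor triad in major keys, so the destination is D♭ major.
Check: the diatonic triads of D♭ major are D♭ (I), E♭m (ii), Fm (iii), G♭ (IV), A♭ (V), B♭m (vi), Cdim (vii°) — B♭ minor is indeed vi.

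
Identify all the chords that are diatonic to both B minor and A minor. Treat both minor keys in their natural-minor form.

Triads in B minor (natural minor): Bm (i), C#dim (ii°), D (III), Em (iv), F#m (v), G (VI), A (VII).
Triads in A minor (natural minor): Am (i), Bdim (ii°), C (III), Dm (iv), Em (v), F (VI), G (VII).
Shared triads with their functions: Em (iv in B minor, v in A minor); G (VI in B minor, VII in A minor).

Em, G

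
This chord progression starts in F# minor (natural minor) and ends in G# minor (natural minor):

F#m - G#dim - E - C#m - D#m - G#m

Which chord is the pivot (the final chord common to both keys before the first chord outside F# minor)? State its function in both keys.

C#m — v in F# minor, iv in G# minor

Chords diatonic to F# minor: F#m, G#dim, A, Bm, C#m, D, E.
Reading the progression, the first chord not in that set is D#m, so the modulation leaves F# minor there.
The chord immediately before D#m is C#m, which is diatonic to both keys: v in F# minor and iv in G# minor.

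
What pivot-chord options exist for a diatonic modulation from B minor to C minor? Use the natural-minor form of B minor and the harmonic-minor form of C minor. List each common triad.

G

Triads in B minor (natural minor): Bm (i), C#dim (ii°), D (III), Em (iv), F#m (v), G (VI), A (VII).
Triads in C minor (harmonic minor): Cm (i), Ddim (ii°), Ebaug (III+), Fm (iv), G (V), Ab (VI), Bdim (vii°).
Shared triads with their functions: G (VI in B minor, V in C minor).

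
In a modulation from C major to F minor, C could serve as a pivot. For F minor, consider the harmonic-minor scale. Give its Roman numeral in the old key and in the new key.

The scale of C major is C D E F G A B; C is degree 1, and the triad built there (C-E-G) is major, so it is I.
The scale of F minor (harmonic minor) is F G A♭ B♭ C D♭ E; C is degree 5, and the triad built there (C-E-G) is major, so it is V.

I in C major; V in F minor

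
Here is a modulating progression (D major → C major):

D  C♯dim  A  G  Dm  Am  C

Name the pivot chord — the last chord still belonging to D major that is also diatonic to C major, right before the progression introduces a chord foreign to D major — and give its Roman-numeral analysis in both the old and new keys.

G — IV in D major, V in C major

Chords diatonic to D major: D, Em, F♯m, G, A, Bm, C♯dim.
Reading the progression, the first chord not in that set is Dm, so the modulation leaves D major there.
The chord immediately before Dm is G, which is diatonic to both keys: IV in D major and V in C major.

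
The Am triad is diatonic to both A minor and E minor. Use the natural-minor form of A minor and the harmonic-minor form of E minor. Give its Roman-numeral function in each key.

The scale of A minor (natural minor) is A B C D E F G; A is degree 1, and the triad built there (A-C-E) is minor, so it is i.
The scale of E minor (harmonic minor) is E F♯ G A B C D♯; A is degree 4, and the triad built there (A-C-E) is minor, so it is iv.

i in A minor; iv in E minor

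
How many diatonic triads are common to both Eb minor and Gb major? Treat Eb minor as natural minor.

7

Diatonic triads of Eb minor (natural minor): Eb minor (i), F diminished (ii°), Gb major (III), Ab minor (iv), Bb minor (v), Cb major (VI), Db major (VII).
Diatonic triads of Gb major: Gb major (I), Ab minor (ii), Bb minor (iii), Cb major (IV), Db major (V), Eb minor (vi), F diminished (vii°).
Matching root and quality in both lists: Eb minor, F diminished, Gb major, Ab minor, Bb minor, Cb major, Db major.
That gives 7 common triads.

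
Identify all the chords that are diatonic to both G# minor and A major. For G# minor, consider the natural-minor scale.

C#m, E

Triads in G# minor (natural minor): G# minor (i), A# diminished (ii°), B major (III), C# minor (iv), D# minor (v), E major (VI), F# major (VII).
Triads in A major: A major (I), B minor (ii), C# minor (iii), D major (IV), E major (V), F# minor (vi), G# diminished (vii°).
Shared triads with their functions: C# minor (iv in G# minor, iii in A major); E major (VI in G# minor, V in A major).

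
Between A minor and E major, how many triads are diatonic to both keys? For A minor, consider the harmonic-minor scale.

1

Diatonic triads of A minor (harmonic minor): Am (i), Bdim (ii°), Caug (III+), Dm (iv), E (V), F (VI), G♯dim (vii°).
Diatonic triads of E major: E (I), F♯m (ii), G♯m (iii), A (IV), B (V), C♯m (vi), D♯dim (vii°).
Matching root and quality in both lists: E.
That gives 1 common triad.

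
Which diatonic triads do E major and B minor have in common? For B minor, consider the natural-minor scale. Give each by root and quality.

Triads in E major: E major (I), F♯ minor (ii), G♯ minor (iii), A major (IV), B major (V), C♯ minor (vi), D♯ diminished (vii°).
Triads in B minor (natural minor): B minor (i), C♯ diminished (ii°), D major (III), E minor (iv), F♯ minor (v), G major (VI), A major (VII).
Shared triads with their functions: F♯ minor (ii in E major, v in B minor); A major (IV in E major, VII in B minor).

F♯m, A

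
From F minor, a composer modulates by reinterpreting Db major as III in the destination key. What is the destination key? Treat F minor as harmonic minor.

Bb minor

The numeral III denotes a major triad on scale degree 3. With Db on degree 3, the tonic of the new key is Bb.
Degree 3 carries a major triad in natural-minor keys, so the destination is Bb minor.
Check: the diatonic triads of Bb minor (natural minor) are Bbm (i), Cdim (ii°), Db (III), Ebm (iv), Fm (v), Gb (VI), Ab (VII) — Db major is indeed III.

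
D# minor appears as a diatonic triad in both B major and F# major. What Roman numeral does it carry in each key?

The scale of B major is B C# D# E F# G# A#; D# is degree 3, and the triad built there (D#-F#-A#) is minor, so it is iii.
The scale of F# major is F# G# A# B C# D# E#; D# is degree 6, and the triad built there (D#-F#-A#) is minor, so it is vi.

iii in B major; vi in F# major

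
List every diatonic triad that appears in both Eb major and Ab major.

Eb, Fm, Ab, Cm

Triads in Eb major: Eb (I), Fm (ii), Gm (iii), Ab (IV), Bb (V), Cm (vi), Ddim (vii°).
Triads in Ab major: Ab (I), Bbm (ii), Cm (iii), Db (IV), Eb (V), Fm (vi), Gdim (vii°).
Shared triads with their functions: Eb (I in Eb major, V in Ab major); Fm (ii in Eb major, vi in Ab major); Ab (IV in Eb major, I in Ab major); Cm (vi in Eb major, iii in Ab major).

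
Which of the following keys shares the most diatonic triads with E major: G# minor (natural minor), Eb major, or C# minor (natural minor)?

Triads of E major: E major (I), F# minor (ii), G# minor (iii), A major (IV), B major (V), C# minor (vi), D# diminished (vii°).
G# minor (natural minor) shares 4: E, G#m, B, C#m.
Eb major shares 0: none.
C# minor (natural minor) shares 7: E, F#m, G#m, A, B, C#m, D#dim.
The most common triads (7) are shared with C# minor.

C# minor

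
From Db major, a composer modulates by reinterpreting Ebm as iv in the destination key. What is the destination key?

Bb minor

The numeral iv denotes a minor triad on scale degree 4. With Eb on degree 4, the tonic of the new key is Bb.
Degree 4 carries a minor triad in minor keys, so the destination is Bb minor.
Check: the diatonic triads of Bb minor (natural minor) are Bbm (i), Cdim (ii°), Db (III), Ebm (iv), Fm (v), Gb (VI), Ab (VII) — Ebm is indeed iv.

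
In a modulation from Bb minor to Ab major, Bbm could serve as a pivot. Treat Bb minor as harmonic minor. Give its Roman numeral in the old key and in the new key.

The scale of Bb minor (harmonic minor) is Bb C Db Eb F Gb A; Bb is degree 1, and the triad built there (Bb-Db-F) is minor, so it is i.
The scale of Ab major is Ab Bb C Db Eb F G; Bb is degree 2, and the triad built there (Bb-Db-F) is minor, so it is ii.

i in Bb minor; ii in Ab major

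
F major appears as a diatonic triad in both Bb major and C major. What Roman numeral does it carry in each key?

V in Bb major; IV in C major

The scale of Bb major is Bb C D Eb F G A; F is degree 5, and the triad built there (F-A-C) is major, so it is V.
The scale of C major is C D E F G A B; F is degree 4, and the triad built there (F-A-C) is major, so it is IV.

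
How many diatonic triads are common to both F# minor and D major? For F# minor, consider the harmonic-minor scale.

Diatonic triads of F# minor (harmonic minor): F# minor (i), G# diminished (ii°), A augmented (III+), B minor (iv), C# major (V), D major (VI), E# diminished (vii°).
Diatonic triads of D major: D major (I), E minor (ii), F# minor (iii), G major (IV), A major (V), B minor (vi), C# diminished (vii°).
Matching root and quality in both lists: F# minor, B minor, D major.
That gives 3 common triads.

3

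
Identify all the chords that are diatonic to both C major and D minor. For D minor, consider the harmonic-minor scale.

Dm

Triads in C major: C major (I), D minor (ii), E minor (iii), F major (IV), G major (V), A minor (vi), B diminished (vii°).
Triads in D minor (harmonic minor): D minor (i), E diminished (ii°), F augmented (III+), G minor (iv), A major (V), Bb major (VI), C# diminished (vii°).
Shared triads with their functions: D minor (ii in C major, i in D minor).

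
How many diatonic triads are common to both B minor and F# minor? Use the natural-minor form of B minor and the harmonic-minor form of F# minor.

3

Diatonic triads of B minor (natural minor): B minor (i), C# diminished (ii°), D major (III), E minor (iv), F# minor (v), G major (VI), A major (VII).
Diatonic triads of F# minor (harmonic minor): F# minor (i), G# diminished (ii°), A augmented (III+), B minor (iv), C# major (V), D major (VI), E# diminished (vii°).
Matching root and quality in both lists: B minor, D major, F# minor.
That gives 3 common triads.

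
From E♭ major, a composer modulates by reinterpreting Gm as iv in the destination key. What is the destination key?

The numeral iv denotes a minor triad on scale degree 4. With G on degree 4, the tonic of the new key is D.
Degree 4 carries a minor triad in minor keys, so the destination is D minor.
Check: the diatonic triads of D minor (natural minor) are Dm (i), Edim (ii°), F (III), Gm (iv), Am (v), B♭ (VI), C (VII) — Gm is indeed iv.

D minor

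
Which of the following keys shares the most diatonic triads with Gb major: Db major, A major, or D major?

Db major

Triads of Gb major: Gb major (I), Ab minor (ii), Bb minor (iii), Cb major (IV), Db major (V), Eb minor (vi), F diminished (vii°).
Db major shares 4: Gb, Bbm, Db, Ebm.
A major shares 0: none.
D major shares 0: none.
The most common triads (4) are shared with Db major.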